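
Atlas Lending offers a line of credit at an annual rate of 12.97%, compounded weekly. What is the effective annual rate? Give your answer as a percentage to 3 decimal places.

EAR = (1 + 0.1297/52)^52 − 1.
= (1 + 0.002494)^52 − 1 = 1.138303 − 1 = 13.830%.

13.830%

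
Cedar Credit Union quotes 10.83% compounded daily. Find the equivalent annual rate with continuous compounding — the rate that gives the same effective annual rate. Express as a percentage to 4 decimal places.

EAR = (1 + 0.1083/365)^365 − 1 = 0.114364.
Equivalent continuous rate: r = ln(1 + 0.114364) = 0.108284 = 10.8284%.

10.8284%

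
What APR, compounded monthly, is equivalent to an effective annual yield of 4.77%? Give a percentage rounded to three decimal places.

4.669%

(1 + r/12)^12 − 1 = 0.0477, so 1 + r/12 = 1.0477^(1/12).
r/12 = 0.003891, so r = 0.046688 = 4.669%.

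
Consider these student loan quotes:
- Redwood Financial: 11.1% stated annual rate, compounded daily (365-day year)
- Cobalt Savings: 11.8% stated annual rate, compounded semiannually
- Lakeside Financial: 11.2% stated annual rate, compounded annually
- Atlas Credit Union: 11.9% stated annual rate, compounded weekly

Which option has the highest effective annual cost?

Atlas Credit Union

Redwood Financial: (1 + 0.111/365)^365 − 1 = 11.738%
Cobalt Savings: (1 + 0.118/2)^2 − 1 = 12.148%
Lakeside Financial: compounded annually, EAR = 11.200%
Atlas Credit Union: (1 + 0.119/52)^52 − 1 = 12.622%
The highest effective annual rate is Atlas Credit Union at 12.622%.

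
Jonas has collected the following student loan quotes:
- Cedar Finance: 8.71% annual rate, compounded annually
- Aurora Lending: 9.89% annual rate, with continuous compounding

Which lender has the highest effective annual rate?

Aurora Lending

Cedar Finance: compounded annually, EAR = 8.710%
Aurora Lending: e^0.0989 − 1 = 10.396%
The highest effective annual rate is Aurora Lending at 10.396%.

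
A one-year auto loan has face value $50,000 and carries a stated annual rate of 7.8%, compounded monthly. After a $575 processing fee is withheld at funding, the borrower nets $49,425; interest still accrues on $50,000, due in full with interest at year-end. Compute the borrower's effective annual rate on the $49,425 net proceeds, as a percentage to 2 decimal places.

9.34%

Amount owed after one year: 50,000 × (1 + 0.078/12)^12 = 50,000 × 1.080850 = $54,042.49.
Effective rate on net proceeds: 54,042.49 / 49,425 − 1 = 0.093424 = 9.34%.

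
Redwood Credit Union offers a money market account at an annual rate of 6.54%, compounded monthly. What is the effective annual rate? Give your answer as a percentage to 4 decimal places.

6.7396%

EAR = (1 + 0.0654/12)^12 − 1.
= 1.067396 − 1 = 6.7396%.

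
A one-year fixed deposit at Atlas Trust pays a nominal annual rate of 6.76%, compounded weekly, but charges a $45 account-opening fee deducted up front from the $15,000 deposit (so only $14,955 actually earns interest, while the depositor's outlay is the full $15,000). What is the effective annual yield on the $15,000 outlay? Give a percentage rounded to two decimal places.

6.67%

Value after one year: 14,955 × (1 + 0.0676/52)^52 = 14,955 × 1.069890 = $16,000.21.
Effective yield on the $15,000 outlay: 16,000.21 / 15,000 − 1 = 0.066681 = 6.67%.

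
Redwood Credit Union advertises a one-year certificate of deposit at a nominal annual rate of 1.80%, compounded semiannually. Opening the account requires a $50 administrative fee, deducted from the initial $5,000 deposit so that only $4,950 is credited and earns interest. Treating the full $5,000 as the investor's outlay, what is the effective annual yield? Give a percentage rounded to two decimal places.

Value after one year: 4,950 × (1 + 0.0180/2)^2 = 4,950 × 1.018081 = $5,039.50.
Effective yield on the $5,000 outlay: 5,039.50 / 5,000 − 1 = 0.007900 = 0.79%.

0.79%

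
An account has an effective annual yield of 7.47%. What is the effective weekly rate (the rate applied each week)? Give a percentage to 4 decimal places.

0.1386%

The per-week rate i satisfies (1 + i)^52 = 1 + 0.0747.
i = 1.0747^(1/52) − 1 = 0.0013864 = 0.1386%.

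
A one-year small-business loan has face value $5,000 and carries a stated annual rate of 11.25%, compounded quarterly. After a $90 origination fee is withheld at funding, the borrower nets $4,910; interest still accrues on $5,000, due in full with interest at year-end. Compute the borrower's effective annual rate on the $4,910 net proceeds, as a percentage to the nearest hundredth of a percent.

Amount owed after one year: 5,000 × (1 + 0.1125/4)^4 = 5,000 × 1.117336 = $5,586.68.
Effective rate on net proceeds: 5,586.68 / 4,910 − 1 = 0.137816 = 13.78%.

13.78%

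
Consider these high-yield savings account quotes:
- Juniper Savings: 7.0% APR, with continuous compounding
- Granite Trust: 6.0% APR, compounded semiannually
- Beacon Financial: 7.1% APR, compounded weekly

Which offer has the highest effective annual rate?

Juniper Savings: e^0.070 − 1 = 7.251%
Granite Trust: (1 + 0.060/2)^2 − 1 = 6.090%
Beacon Financial: (1 + 0.071/52)^52 − 1 = 7.353%
The highest effective annual rate is Beacon Financial at 7.353%.

Beacon Financial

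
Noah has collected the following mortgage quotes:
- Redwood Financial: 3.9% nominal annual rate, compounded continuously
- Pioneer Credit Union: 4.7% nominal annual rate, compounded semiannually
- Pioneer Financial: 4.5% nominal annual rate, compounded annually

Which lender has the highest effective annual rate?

Pioneer Credit Union

Redwood Financial: e^0.039 − 1 = 3.977%
Pioneer Credit Union: (1 + 0.047/2)^2 − 1 = 4.755%
Pioneer Financial: compounded annually, EAR = 4.500%
The highest effective annual rate is Pioneer Credit Union at 4.755%.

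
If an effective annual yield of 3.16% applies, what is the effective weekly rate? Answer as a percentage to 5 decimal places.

0.05985%

The per-week rate i satisfies (1 + i)^52 = 1 + 0.0316.
i = 1.0316^(1/52) − 1 = 0.0005985 = 0.05985%.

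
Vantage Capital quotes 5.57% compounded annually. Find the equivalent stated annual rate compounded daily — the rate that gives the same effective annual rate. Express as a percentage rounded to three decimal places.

5.421%

Compounded annually, EAR = nominal = 0.055700.
Solve (1 + r/365)^365 = 1.055700: r/365 = 1.055700^(1/365) − 1 = 0.000149, so r = 0.054208 = 5.421%.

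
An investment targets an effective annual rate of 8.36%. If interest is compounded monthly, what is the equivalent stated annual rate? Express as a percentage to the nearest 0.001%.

8.056%

(1 + r/12)^12 − 1 = 0.0836, so 1 + r/12 = 1.0836^(1/12).
r/12 = 0.006713, so r = 0.080558 = 8.056%.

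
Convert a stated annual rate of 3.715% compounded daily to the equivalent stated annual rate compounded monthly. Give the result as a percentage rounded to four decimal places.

3.7206%

EAR = (1 + 0.03715/365)^365 − 1 = 0.037847.
Solve (1 + r/12)^12 = 1.037847: r/12 = 1.037847^(1/12) − 1 = 0.003100, so r = 0.037206 = 3.7206%.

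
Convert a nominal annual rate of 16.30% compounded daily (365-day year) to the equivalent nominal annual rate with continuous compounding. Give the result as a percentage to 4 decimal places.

16.2964%

EAR = (1 + 0.1630/365)^365 − 1 = 0.176994.
Equivalent continuous rate: r = ln(1 + 0.176994) = 0.162964 = 16.2964%.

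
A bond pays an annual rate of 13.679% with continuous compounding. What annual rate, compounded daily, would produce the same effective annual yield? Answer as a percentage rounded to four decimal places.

13.6816%

EAR under continuous compounding: e^0.13679 − 1 = 0.146587.
Solve (1 + r/365)^365 = 1.146587: r/365 = 1.146587^(1/365) − 1 = 0.000375, so r = 0.136816 = 13.6816%.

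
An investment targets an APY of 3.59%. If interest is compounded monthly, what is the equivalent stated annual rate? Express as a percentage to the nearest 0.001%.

3.532%

(1 + r/12)^12 − 1 = 0.0359, so 1 + r/12 = 1.0359^(1/12).
r/12 = 0.002944, so r = 0.035322 = 3.532%.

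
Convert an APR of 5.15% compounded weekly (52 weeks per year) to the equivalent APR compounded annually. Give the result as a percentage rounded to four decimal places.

EAR = (1 + 0.0515/52)^52 − 1 = 0.052822.
Compounded annually, the equivalent nominal rate is the EAR itself: 5.2822%.

5.2822%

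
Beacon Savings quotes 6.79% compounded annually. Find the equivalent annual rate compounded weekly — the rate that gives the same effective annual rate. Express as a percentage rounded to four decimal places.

6.5736%

Compounded annually, EAR = nominal = 0.067900.
Solve (1 + r/52)^52 = 1.067900: r/52 = 1.067900^(1/52) − 1 = 0.001264, so r = 0.065736 = 6.5736%.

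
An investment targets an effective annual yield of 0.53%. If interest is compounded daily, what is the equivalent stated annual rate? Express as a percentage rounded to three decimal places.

(1 + r/365)^365 − 1 = 0.0053, so 1 + r/365 = 1.0053^(1/365).
r/365 = 0.000014, so r = 0.005286 = 0.529%.

0.529%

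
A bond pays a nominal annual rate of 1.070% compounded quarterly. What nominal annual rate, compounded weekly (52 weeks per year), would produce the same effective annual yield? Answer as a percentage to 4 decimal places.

1.0687%

EAR = (1 + 0.01070/4)^4 − 1 = 0.010743.
Solve (1 + r/52)^52 = 1.010743: r/52 = 1.010743^(1/52) − 1 = 0.000206, so r = 0.010687 = 1.0687%.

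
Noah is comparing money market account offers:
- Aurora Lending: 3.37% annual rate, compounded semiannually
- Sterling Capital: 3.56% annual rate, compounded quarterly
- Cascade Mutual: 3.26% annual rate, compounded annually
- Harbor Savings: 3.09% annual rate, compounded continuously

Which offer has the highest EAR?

Sterling Capital

Aurora Lending: (1 + 0.0337/2)^2 − 1 = 3.398%
Sterling Capital: (1 + 0.0356/4)^4 − 1 = 3.608%
Cascade Mutual: compounded annually, EAR = 3.260%
Harbor Savings: e^0.0309 − 1 = 3.138%
The highest effective annual rate is Sterling Capital at 3.608%.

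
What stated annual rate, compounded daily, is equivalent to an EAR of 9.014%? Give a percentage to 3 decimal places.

8.632%

(1 + r/365)^365 − 1 = 0.09014, so 1 + r/365 = 1.09014^(1/365).
r/365 = 0.000236, so r = 0.086316 = 8.632%.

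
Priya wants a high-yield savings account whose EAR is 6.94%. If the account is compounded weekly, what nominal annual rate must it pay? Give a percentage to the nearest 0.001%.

6.714%

(1 + r/52)^52 − 1 = 0.0694, so 1 + r/52 = 1.0694^(1/52).
r/52 = 0.001291, so r = 0.067141 = 6.714%.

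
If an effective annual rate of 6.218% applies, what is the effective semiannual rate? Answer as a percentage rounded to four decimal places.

The per-half-year rate i satisfies (1 + i)^2 = 1 + 0.06218.
i = 1.06218^(1/2) − 1 = 0.0306212 = 3.0621%.

3.0621%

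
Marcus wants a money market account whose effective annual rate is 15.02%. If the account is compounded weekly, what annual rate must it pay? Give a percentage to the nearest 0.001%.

(1 + r/52)^52 − 1 = 0.1502, so 1 + r/52 = 1.1502^(1/52).
r/52 = 0.002695, so r = 0.140124 = 14.012%.

14.012%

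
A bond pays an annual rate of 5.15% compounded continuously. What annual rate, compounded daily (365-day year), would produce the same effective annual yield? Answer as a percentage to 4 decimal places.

5.1504%

EAR under continuous compounding: e^0.0515 − 1 = 0.052849.
Solve (1 + r/365)^365 = 1.052849: r/365 = 1.052849^(1/365) − 1 = 0.000141, so r = 0.051504 = 5.1504%.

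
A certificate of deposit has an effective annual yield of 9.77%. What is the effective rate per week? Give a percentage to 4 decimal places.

0.1794%

The per-week rate i satisfies (1 + i)^52 = 1 + 0.0977.
i = 1.0977^(1/52) − 1 = 0.0017942 = 0.1794%.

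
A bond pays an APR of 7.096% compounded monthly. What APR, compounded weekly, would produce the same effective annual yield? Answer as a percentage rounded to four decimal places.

EAR = (1 + 0.07096/12)^12 − 1 = 0.073314.
Solve (1 + r/52)^52 = 1.073314: r/52 = 1.073314^(1/52) − 1 = 0.001362, so r = 0.070799 = 7.0799%.

7.0799%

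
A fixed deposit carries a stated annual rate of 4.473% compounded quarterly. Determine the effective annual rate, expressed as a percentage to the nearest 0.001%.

4.549%

EAR = (1 + 0.04473/4)^4 − 1.
= (1 + 0.011182)^4 − 1 = 1.045486 − 1 = 4.549%.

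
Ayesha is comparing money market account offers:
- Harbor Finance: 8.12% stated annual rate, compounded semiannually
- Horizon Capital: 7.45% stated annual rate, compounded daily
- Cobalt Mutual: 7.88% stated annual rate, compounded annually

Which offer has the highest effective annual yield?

Harbor Finance: (1 + 0.0812/2)^2 − 1 = 8.285%
Horizon Capital: (1 + 0.0745/365)^365 − 1 = 7.734%
Cobalt Mutual: compounded annually, EAR = 7.880%
The highest effective annual rate is Harbor Finance at 8.285%.

Harbor Finance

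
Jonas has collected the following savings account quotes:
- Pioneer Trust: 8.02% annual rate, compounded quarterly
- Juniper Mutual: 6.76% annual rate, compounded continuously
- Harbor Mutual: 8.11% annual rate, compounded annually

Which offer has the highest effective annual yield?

Pioneer Trust: (1 + 0.0802/4)^4 − 1 = 8.264%
Juniper Mutual: e^0.0676 − 1 = 6.994%
Harbor Mutual: compounded annually, EAR = 8.110%
The highest effective annual rate is Pioneer Trust at 8.264%.

Pioneer Trust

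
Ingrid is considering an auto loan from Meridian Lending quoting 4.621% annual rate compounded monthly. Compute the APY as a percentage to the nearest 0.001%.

4.720%

EAR = (1 + 0.04621/12)^12 − 1.
= (1 + 0.003851)^12 − 1 = 1.047201 − 1 = 4.720%.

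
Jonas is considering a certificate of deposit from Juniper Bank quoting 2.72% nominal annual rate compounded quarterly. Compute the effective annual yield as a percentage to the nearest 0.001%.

EAR = (1 + 0.0272/4)^4 − 1.
= (1 + 0.006800)^4 − 1 = 1.027479 − 1 = 2.748%.

2.748%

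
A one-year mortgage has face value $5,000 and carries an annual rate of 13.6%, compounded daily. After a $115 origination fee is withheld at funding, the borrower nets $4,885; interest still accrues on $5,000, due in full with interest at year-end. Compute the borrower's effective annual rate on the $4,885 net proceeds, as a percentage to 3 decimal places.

Amount owed after one year: 5,000 × (1 + 0.136/365)^365 = 5,000 × 1.145653 = $5,728.26.
Effective rate on net proceeds: 5,728.26 / 4,885 − 1 = 0.172623 = 17.262%.

17.262%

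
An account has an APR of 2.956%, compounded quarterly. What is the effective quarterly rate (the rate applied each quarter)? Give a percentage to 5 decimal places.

0.73900%

With a nominal annual rate compounded quarterly, the periodic rate is the nominal rate divided by 4.
i = 0.02956 / 4 = 0.0073900 = 0.73900%.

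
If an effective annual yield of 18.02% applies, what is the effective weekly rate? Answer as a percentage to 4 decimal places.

The per-week rate i satisfies (1 + i)^52 = 1 + 0.1802.
i = 1.1802^(1/52) − 1 = 0.0031913 = 0.3191%.

0.3191%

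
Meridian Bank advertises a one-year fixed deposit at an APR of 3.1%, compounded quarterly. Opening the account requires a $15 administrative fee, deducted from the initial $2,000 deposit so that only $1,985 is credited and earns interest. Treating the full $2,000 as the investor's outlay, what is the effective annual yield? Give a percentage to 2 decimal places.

2.36%

Value after one year: 1,985 × (1 + 0.031/4)^4 = 1,985 × 1.031362 = $2,047.25.
Effective yield on the $2,000 outlay: 2,047.25 / 2,000 − 1 = 0.023627 = 2.36%.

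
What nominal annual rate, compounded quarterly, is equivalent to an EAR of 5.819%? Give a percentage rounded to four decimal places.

(1 + r/4)^4 − 1 = 0.05819, so 1 + r/4 = 1.05819^(1/4).
r/4 = 0.014240, so r = 0.056962 = 5.6962%.

5.6962%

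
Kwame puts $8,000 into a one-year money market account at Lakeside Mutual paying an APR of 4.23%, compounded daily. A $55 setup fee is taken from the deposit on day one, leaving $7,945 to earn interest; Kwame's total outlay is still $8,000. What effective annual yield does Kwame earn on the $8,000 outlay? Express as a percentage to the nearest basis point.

3.60%

Value after one year: 7,945 × (1 + 0.0423/365)^365 = 7,945 × 1.043205 = $8,288.26.
Effective yield on the $8,000 outlay: 8,288.26 / 8,000 − 1 = 0.036033 = 3.60%.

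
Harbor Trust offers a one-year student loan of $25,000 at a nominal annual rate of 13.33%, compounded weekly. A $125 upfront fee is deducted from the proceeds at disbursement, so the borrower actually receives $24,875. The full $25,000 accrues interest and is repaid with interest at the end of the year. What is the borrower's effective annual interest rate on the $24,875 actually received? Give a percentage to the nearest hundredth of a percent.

14.81%

Amount owed after one year: 25,000 × (1 + 0.1333/52)^52 = 25,000 × 1.142398 = $28,559.95.
Effective rate on net proceeds: 28,559.95 / 24,875 − 1 = 0.148139 = 14.81%.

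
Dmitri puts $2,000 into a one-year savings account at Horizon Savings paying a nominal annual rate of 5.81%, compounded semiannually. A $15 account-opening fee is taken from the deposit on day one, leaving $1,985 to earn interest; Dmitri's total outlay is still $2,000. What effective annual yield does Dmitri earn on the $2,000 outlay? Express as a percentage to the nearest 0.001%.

Value after one year: 1,985 × (1 + 0.0581/2)^2 = 1,985 × 1.058944 = $2,102.00.
Effective yield on the $2,000 outlay: 2,102.00 / 2,000 − 1 = 0.051002 = 5.100%.

5.100%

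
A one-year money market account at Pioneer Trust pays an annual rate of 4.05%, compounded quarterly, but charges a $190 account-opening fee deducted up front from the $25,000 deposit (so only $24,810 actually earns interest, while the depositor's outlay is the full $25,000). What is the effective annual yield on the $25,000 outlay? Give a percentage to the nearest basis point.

Value after one year: 24,810 × (1 + 0.0405/4)^4 = 24,810 × 1.041119 = $25,830.17.
Effective yield on the $25,000 outlay: 25,830.17 / 25,000 − 1 = 0.033207 = 3.32%.

3.32%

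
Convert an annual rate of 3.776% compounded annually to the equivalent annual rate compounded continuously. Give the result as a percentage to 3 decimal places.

Compounded annually, EAR = nominal = 0.037760.
Equivalent continuous rate: r = ln(1 + 0.037760) = 0.037065 = 3.706%.

3.706%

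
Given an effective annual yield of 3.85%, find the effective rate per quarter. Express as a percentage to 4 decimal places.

0.9489%

The per-quarter rate i satisfies (1 + i)^4 = 1 + 0.0385.
i = 1.0385^(1/4) − 1 = 0.0094891 = 0.9489%.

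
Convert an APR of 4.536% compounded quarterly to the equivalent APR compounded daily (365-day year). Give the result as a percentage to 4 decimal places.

4.5108%

EAR = (1 + 0.04536/4)^4 − 1 = 0.046137.
Solve (1 + r/365)^365 = 1.046137: r/365 = 1.046137^(1/365) − 1 = 0.000124, so r = 0.045108 = 4.5108%.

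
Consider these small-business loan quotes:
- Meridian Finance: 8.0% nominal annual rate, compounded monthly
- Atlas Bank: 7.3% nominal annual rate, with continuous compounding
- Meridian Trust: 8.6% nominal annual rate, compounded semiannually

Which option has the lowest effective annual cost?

Meridian Finance: (1 + 0.080/12)^12 − 1 = 8.300%
Atlas Bank: e^0.073 − 1 = 7.573%
Meridian Trust: (1 + 0.086/2)^2 − 1 = 8.785%
The lowest effective annual rate is Atlas Bank at 7.573%.

Atlas Bank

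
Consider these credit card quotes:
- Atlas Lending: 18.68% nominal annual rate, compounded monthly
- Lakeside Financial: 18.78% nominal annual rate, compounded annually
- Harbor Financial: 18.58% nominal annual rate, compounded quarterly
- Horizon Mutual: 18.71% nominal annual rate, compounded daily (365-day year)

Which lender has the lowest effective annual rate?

Lakeside Financial

Atlas Lending: (1 + 0.1868/12)^12 − 1 = 20.365%
Lakeside Financial: compounded annually, EAR = 18.780%
Harbor Financial: (1 + 0.1858/4)^4 − 1 = 19.915%
Horizon Mutual: (1 + 0.1871/365)^365 − 1 = 20.569%
The lowest effective annual rate is Lakeside Financial at 18.780%.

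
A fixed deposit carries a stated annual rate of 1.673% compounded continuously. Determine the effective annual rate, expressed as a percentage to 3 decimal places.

1.687%

With continuous compounding, EAR = e^0.01673 − 1.
e^0.01673 = 1.016871, so EAR = 0.016871 = 1.687%.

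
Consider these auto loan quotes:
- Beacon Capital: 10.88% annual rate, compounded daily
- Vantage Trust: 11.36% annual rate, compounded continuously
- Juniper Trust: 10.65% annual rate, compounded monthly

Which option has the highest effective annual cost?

Beacon Capital: (1 + 0.1088/365)^365 − 1 = 11.492%
Vantage Trust: e^0.1136 − 1 = 12.030%
Juniper Trust: (1 + 0.1065/12)^12 − 1 = 11.186%
The highest effective annual rate is Vantage Trust at 12.030%.

Vantage Trust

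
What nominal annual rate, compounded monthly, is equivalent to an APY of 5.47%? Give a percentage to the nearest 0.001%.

(1 + r/12)^12 − 1 = 0.0547, so 1 + r/12 = 1.0547^(1/12).
r/12 = 0.004448, so r = 0.053375 = 5.337%.

5.337%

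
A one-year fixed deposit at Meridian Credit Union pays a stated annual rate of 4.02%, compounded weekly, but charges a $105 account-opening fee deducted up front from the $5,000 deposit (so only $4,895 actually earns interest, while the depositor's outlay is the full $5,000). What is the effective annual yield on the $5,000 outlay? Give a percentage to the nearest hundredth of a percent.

Value after one year: 4,895 × (1 + 0.0402/52)^52 = 4,895 × 1.041003 = $5,095.71.
Effective yield on the $5,000 outlay: 5,095.71 / 5,000 − 1 = 0.019142 = 1.91%.

1.91%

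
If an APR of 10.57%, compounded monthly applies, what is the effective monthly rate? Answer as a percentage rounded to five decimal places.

With a nominal annual rate compounded monthly, the periodic rate is the nominal rate divided by 12.
i = 0.1057 / 12 = 0.0088083 = 0.88083%.

0.88083%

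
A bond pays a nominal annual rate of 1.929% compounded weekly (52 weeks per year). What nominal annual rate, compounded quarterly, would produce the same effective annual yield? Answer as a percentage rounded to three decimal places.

1.933%

EAR = (1 + 0.01929/52)^52 − 1 = 0.019474.
Solve (1 + r/4)^4 = 1.019474: r/4 = 1.019474^(1/4) − 1 = 0.004833, so r = 0.019333 = 1.933%.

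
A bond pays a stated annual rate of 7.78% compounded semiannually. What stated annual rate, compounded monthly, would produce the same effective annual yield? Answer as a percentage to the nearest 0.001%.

7.657%

EAR = (1 + 0.0778/2)^2 − 1 = 0.079313.
Solve (1 + r/12)^12 = 1.079313: r/12 = 1.079313^(1/12) − 1 = 0.006381, so r = 0.076568 = 7.657%.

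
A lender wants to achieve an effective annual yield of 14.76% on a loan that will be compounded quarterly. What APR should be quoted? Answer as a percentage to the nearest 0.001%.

(1 + r/4)^4 − 1 = 0.1476, so 1 + r/4 = 1.1476^(1/4).
r/4 = 0.035017, so r = 0.140069 = 14.007%.

14.007%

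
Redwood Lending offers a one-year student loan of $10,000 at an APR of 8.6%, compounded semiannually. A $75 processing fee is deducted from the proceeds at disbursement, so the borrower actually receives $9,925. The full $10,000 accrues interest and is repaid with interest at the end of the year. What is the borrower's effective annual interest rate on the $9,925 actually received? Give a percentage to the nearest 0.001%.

9.607%

Amount owed after one year: 10,000 × (1 + 0.086/2)^2 = 10,000 × 1.087849 = $10,878.49.
Effective rate on net proceeds: 10,878.49 / 9,925 − 1 = 0.096070 = 9.607%.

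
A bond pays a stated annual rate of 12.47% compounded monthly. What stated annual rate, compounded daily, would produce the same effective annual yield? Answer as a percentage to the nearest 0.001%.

12.408%

EAR = (1 + 0.1247/12)^12 − 1 = 0.132080.
Solve (1 + r/365)^365 = 1.132080: r/365 = 1.132080^(1/365) − 1 = 0.000340, so r = 0.124078 = 12.408%.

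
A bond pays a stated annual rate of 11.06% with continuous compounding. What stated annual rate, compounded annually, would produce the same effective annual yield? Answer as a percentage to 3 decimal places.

EAR under continuous compounding: e^0.1106 − 1 = 0.116948.
Compounded annually, the equivalent nominal rate is the EAR itself: 11.695%.

11.695%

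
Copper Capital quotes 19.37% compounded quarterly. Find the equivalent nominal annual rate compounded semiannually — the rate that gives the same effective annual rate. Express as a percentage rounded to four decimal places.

EAR = (1 + 0.1937/4)^4 − 1 = 0.208230.
Solve (1 + r/2)^2 = 1.208230: r/2 = 1.208230^(1/2) − 1 = 0.099195, so r = 0.198390 = 19.8390%.

19.8390%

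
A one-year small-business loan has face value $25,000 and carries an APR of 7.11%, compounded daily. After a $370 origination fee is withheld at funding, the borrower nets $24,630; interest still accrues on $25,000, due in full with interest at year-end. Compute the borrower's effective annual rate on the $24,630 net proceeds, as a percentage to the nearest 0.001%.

Amount owed after one year: 25,000 × (1 + 0.0711/365)^365 = 25,000 × 1.073681 = $26,842.03.
Effective rate on net proceeds: 26,842.03 / 24,630 − 1 = 0.089810 = 8.981%.

8.981%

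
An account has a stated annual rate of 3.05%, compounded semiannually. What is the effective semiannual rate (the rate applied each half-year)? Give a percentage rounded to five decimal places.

With a nominal annual rate compounded semiannually, the periodic rate is the nominal rate divided by 2.
i = 0.0305 / 2 = 0.0152500 = 1.52500%.

1.52500%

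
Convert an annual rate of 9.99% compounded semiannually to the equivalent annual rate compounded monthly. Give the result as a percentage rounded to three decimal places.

9.788%

EAR = (1 + 0.0999/2)^2 − 1 = 0.102395.
Solve (1 + r/12)^12 = 1.102395: r/12 = 1.102395^(1/12) − 1 = 0.008157, so r = 0.097882 = 9.788%.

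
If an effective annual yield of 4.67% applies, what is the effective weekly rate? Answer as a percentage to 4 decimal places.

The per-week rate i satisfies (1 + i)^52 = 1 + 0.0467.
i = 1.0467^(1/52) − 1 = 0.0008781 = 0.0878%.

0.0878%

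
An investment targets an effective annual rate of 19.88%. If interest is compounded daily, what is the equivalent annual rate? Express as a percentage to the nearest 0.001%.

18.137%

(1 + r/365)^365 − 1 = 0.1988, so 1 + r/365 = 1.1988^(1/365).
r/365 = 0.000497, so r = 0.181366 = 18.137%.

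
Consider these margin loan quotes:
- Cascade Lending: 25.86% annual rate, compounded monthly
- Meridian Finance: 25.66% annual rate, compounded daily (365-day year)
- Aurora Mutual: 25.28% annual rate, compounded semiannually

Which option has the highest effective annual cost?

Meridian Finance

Cascade Lending: (1 + 0.2586/12)^12 − 1 = 29.156%
Meridian Finance: (1 + 0.2566/365)^365 − 1 = 29.241%
Aurora Mutual: (1 + 0.2528/2)^2 − 1 = 26.878%
The highest effective annual rate is Meridian Finance at 29.241%.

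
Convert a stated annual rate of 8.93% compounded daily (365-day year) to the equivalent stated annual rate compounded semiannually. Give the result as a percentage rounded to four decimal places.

EAR = (1 + 0.0893/365)^365 − 1 = 0.093397.
Solve (1 + r/2)^2 = 1.093397: r/2 = 1.093397^(1/2) − 1 = 0.045656, so r = 0.091312 = 9.1312%.

9.1312%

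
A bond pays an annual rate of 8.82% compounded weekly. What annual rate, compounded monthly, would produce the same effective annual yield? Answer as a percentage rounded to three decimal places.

EAR = (1 + 0.0882/52)^52 − 1 = 0.092125.
Solve (1 + r/12)^12 = 1.092125: r/12 = 1.092125^(1/12) − 1 = 0.007371, so r = 0.088450 = 8.845%.

8.845%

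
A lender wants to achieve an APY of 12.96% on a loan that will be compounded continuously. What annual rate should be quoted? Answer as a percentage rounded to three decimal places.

12.186%

Continuous: nominal r satisfies e^r − 1 = 0.1296.
r = ln(1 + 0.1296) = ln(1.1296) = 0.121864 = 12.186%.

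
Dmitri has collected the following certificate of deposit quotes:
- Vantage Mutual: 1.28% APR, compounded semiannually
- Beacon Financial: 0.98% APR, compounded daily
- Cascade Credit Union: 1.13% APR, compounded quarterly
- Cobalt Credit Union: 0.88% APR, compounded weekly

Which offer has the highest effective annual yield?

Vantage Mutual

Vantage Mutual: (1 + 0.0128/2)^2 − 1 = 1.284%
Beacon Financial: (1 + 0.0098/365)^365 − 1 = 0.985%
Cascade Credit Union: (1 + 0.0113/4)^4 − 1 = 1.135%
Cobalt Credit Union: (1 + 0.0088/52)^52 − 1 = 0.884%
The highest effective annual rate is Vantage Mutual at 1.284%.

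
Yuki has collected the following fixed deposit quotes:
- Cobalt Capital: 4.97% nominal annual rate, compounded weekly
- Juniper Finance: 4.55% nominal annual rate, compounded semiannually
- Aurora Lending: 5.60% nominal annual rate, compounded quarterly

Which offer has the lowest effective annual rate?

Juniper Finance

Cobalt Capital: (1 + 0.0497/52)^52 − 1 = 5.093%
Juniper Finance: (1 + 0.0455/2)^2 − 1 = 4.602%
Aurora Lending: (1 + 0.0560/4)^4 − 1 = 5.719%
The lowest effective annual rate is Juniper Finance at 4.602%.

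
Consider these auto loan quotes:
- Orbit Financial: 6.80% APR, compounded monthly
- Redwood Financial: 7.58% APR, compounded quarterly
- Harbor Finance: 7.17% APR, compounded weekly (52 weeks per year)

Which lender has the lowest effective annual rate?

Orbit Financial: (1 + 0.0680/12)^12 − 1 = 7.016%
Redwood Financial: (1 + 0.0758/4)^4 − 1 = 7.798%
Harbor Finance: (1 + 0.0717/52)^52 − 1 = 7.428%
The lowest effective annual rate is Orbit Financial at 7.016%.

Orbit Financial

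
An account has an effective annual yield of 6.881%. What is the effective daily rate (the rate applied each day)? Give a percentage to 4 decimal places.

0.0182%

The per-day rate i satisfies (1 + i)^365 = 1 + 0.06881.
i = 1.06881^(1/365) − 1 = 0.0001823 = 0.0182%.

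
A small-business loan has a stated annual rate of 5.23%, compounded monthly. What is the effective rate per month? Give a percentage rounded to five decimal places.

0.43583%

With a nominal annual rate compounded monthly, the periodic rate is the nominal rate divided by 12.
i = 0.0523 / 12 = 0.0043583 = 0.43583%.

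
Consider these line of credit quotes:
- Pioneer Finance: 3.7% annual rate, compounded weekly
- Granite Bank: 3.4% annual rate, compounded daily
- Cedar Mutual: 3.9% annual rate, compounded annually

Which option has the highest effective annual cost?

Cedar Mutual

Pioneer Finance: (1 + 0.037/52)^52 − 1 = 3.768%
Granite Bank: (1 + 0.034/365)^365 − 1 = 3.458%
Cedar Mutual: compounded annually, EAR = 3.900%
The highest effective annual rate is Cedar Mutual at 3.900%.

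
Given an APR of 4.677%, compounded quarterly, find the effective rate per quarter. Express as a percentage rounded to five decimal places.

With a nominal annual rate compounded quarterly, the periodic rate is the nominal rate divided by 4.
i = 0.04677 / 4 = 0.0116925 = 1.16925%.

1.16925%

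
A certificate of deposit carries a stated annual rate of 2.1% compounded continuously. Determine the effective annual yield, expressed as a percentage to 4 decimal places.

2.1222%

With continuous compounding, EAR = e^0.021 − 1.
e^0.021 = 1.021222, so EAR = 0.021222 = 2.1222%.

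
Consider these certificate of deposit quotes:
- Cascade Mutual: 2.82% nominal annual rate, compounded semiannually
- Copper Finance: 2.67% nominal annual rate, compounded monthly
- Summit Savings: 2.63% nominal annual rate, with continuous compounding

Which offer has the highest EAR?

Cascade Mutual

Cascade Mutual: (1 + 0.0282/2)^2 − 1 = 2.840%
Copper Finance: (1 + 0.0267/12)^12 − 1 = 2.703%
Summit Savings: e^0.0263 − 1 = 2.665%
The highest effective annual rate is Cascade Mutual at 2.840%.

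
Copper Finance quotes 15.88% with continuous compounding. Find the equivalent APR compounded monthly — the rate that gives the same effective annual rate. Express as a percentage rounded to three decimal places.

EAR under continuous compounding: e^0.1588 − 1 = 0.172104.
Solve (1 + r/12)^12 = 1.172104: r/12 = 1.172104^(1/12) − 1 = 0.013321, so r = 0.159855 = 15.986%.

15.986%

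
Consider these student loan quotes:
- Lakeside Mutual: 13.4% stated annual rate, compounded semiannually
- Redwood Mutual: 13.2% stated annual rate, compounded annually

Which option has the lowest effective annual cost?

Lakeside Mutual: (1 + 0.134/2)^2 − 1 = 13.849%
Redwood Mutual: compounded annually, EAR = 13.200%
The lowest effective annual rate is Redwood Mutual at 13.200%.

Redwood Mutual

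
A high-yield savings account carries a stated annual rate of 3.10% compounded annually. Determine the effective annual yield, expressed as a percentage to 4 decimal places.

Annual compounding means the effective rate equals the nominal rate: 3.1000%.

3.1000%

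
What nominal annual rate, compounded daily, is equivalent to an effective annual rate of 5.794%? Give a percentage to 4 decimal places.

5.6328%

(1 + r/365)^365 − 1 = 0.05794, so 1 + r/365 = 1.05794^(1/365).
r/365 = 0.000154, so r = 0.056328 = 5.6328%.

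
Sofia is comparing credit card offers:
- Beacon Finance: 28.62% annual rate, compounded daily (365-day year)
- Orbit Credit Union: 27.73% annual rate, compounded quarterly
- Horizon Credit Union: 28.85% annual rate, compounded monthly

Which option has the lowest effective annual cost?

Orbit Credit Union

Beacon Finance: (1 + 0.2862/365)^365 − 1 = 33.121%
Orbit Credit Union: (1 + 0.2773/4)^4 − 1 = 30.749%
Horizon Credit Union: (1 + 0.2885/12)^12 − 1 = 32.988%
The lowest effective annual rate is Orbit Credit Union at 30.749%.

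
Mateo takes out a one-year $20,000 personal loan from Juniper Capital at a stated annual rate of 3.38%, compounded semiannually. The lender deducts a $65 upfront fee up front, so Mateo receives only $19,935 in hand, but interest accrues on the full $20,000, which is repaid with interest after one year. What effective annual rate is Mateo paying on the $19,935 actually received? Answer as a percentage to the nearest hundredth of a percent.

Amount owed after one year: 20,000 × (1 + 0.0338/2)^2 = 20,000 × 1.034086 = $20,681.71.
Effective rate on net proceeds: 20,681.71 / 19,935 − 1 = 0.037457 = 3.75%.

3.75%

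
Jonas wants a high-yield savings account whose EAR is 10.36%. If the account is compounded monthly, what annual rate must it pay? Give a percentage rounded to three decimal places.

(1 + r/12)^12 − 1 = 0.1036, so 1 + r/12 = 1.1036^(1/12).
r/12 = 0.008249, so r = 0.098984 = 9.898%.

9.898%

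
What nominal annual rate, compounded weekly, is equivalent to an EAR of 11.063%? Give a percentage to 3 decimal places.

10.503%

(1 + r/52)^52 − 1 = 0.11063, so 1 + r/52 = 1.11063^(1/52).
r/52 = 0.002020, so r = 0.105033 = 10.503%.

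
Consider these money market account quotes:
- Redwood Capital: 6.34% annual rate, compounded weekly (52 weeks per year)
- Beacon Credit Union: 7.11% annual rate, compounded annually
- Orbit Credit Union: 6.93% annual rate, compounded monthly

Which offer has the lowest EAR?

Redwood Capital

Redwood Capital: (1 + 0.0634/52)^52 − 1 = 6.541%
Beacon Credit Union: compounded annually, EAR = 7.110%
Orbit Credit Union: (1 + 0.0693/12)^12 − 1 = 7.154%
The lowest effective annual rate is Redwood Capital at 6.541%.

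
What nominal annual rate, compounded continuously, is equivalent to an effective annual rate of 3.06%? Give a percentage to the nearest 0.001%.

Continuous: nominal r satisfies e^r − 1 = 0.0306.
r = ln(1 + 0.0306) = ln(1.0306) = 0.030141 = 3.014%.

3.014%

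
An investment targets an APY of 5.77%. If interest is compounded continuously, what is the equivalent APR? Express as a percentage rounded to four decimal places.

5.6097%

Continuous: nominal r satisfies e^r − 1 = 0.0577.
r = ln(1 + 0.0577) = ln(1.0577) = 0.056097 = 5.6097%.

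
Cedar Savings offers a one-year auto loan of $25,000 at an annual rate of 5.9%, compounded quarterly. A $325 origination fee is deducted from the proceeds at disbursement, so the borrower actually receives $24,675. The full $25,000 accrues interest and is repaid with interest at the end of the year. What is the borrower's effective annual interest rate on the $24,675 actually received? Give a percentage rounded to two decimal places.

7.43%

Amount owed after one year: 25,000 × (1 + 0.059/4)^4 = 25,000 × 1.060318 = $26,507.96.
Effective rate on net proceeds: 26,507.96 / 24,675 − 1 = 0.074284 = 7.43%.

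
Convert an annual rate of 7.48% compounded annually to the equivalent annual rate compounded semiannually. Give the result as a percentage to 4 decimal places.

Compounded annually, EAR = nominal = 0.074800.
Solve (1 + r/2)^2 = 1.074800: r/2 = 1.074800^(1/2) − 1 = 0.036726, so r = 0.073451 = 7.3451%.

7.3451%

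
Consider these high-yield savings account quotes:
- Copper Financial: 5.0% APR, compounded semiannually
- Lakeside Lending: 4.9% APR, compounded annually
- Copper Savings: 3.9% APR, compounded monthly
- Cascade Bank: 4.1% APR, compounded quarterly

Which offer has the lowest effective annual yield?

Copper Financial: (1 + 0.050/2)^2 − 1 = 5.062%
Lakeside Lending: compounded annually, EAR = 4.900%
Copper Savings: (1 + 0.039/12)^12 − 1 = 3.970%
Cascade Bank: (1 + 0.041/4)^4 − 1 = 4.163%
The lowest effective annual rate is Copper Savings at 3.970%.

Copper Savings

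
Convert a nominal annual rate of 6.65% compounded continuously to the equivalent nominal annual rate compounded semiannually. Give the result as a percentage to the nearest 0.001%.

6.762%

EAR under continuous compounding: e^0.0665 − 1 = 0.068761.
Solve (1 + r/2)^2 = 1.068761: r/2 = 1.068761^(1/2) − 1 = 0.033809, so r = 0.067618 = 6.762%.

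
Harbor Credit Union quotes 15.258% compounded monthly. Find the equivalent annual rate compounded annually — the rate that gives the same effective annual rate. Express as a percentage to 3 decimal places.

EAR = (1 + 0.15258/12)^12 − 1 = 0.163716.
Compounded annually, the equivalent nominal rate is the EAR itself: 16.372%.

16.372%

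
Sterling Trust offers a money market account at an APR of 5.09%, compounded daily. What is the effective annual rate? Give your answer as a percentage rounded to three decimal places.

5.221%

EAR = (1 + 0.0509/365)^365 − 1.
= (1 + 0.000139)^365 − 1 = 1.052214 − 1 = 5.221%.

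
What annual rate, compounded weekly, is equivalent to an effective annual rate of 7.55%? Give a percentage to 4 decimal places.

7.2837%

(1 + r/52)^52 − 1 = 0.0755, so 1 + r/52 = 1.0755^(1/52).
r/52 = 0.001401, so r = 0.072837 = 7.2837%.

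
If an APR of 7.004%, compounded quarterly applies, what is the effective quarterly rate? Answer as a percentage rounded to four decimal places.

1.7510%

With a nominal annual rate compounded quarterly, the periodic rate is the nominal rate divided by 4.
i = 0.07004 / 4 = 0.0175100 = 1.7510%.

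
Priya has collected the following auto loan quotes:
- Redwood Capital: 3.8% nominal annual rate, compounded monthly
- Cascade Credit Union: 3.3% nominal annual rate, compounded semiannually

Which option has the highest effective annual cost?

Redwood Capital

Redwood Capital: (1 + 0.038/12)^12 − 1 = 3.867%
Cascade Credit Union: (1 + 0.033/2)^2 − 1 = 3.327%
The highest effective annual rate is Redwood Capital at 3.867%.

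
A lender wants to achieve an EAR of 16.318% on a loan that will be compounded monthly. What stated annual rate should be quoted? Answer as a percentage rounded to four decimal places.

(1 + r/12)^12 − 1 = 0.16318, so 1 + r/12 = 1.16318^(1/12).
r/12 = 0.012676, so r = 0.152114 = 15.2114%.

15.2114%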